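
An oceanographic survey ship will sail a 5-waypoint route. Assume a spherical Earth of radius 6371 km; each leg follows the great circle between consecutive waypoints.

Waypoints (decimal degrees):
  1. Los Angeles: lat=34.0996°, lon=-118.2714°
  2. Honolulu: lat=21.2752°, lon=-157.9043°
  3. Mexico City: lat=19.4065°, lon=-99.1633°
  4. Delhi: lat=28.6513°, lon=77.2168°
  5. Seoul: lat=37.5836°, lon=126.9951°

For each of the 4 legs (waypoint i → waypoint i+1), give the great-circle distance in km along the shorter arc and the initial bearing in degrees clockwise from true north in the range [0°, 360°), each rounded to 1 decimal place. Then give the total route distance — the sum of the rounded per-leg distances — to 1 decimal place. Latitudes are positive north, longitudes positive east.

Leg 1: dist=4124.2 km, bearing=260.3°
Leg 2: dist=6091.9 km, bearing=80.7°
Leg 3: dist=14657.2 km, bearing=4.3°
Leg 4: dist=4685.7 km, bearing=64.4°
Total: 29559.0 km

Leg 1: φ1=0.5951503, φ2=0.3713223, Δφ=-0.2238280, Δλ=-0.6917246 rad; a=sin²(Δφ/2)+cosφ1·cosφ2·sin²(Δλ/2)=0.1011532755; c=2·atan2(√a, √(1-a))=0.647335568; dist=6371·c=4124.175 ≈ 4124.2 km; running total=4124.2 km
Leg 1 bearing: y=sinΔλ·cosφ2=-0.59439469, x=cosφ1·sinφ2-sinφ1·cosφ2·cosΔλ=-0.10188282; θ=atan2(y, x)=-99.7263° <0 so +360° → 260.2737° ≈ 260.3°
Leg 2: φ1=0.3713223, φ2=0.3387073, Δφ=-0.0326150, Δλ=1.0252239 rad; a=sin²(Δφ/2)+cosφ1·cosφ2·sin²(Δλ/2)=0.2116832850; c=2·atan2(√a, √(1-a))=0.956194291; dist=6371·c=6091.914 ≈ 6091.9 km; running total=10216.1 km
Leg 2 bearing: y=sinΔλ·cosφ2=0.80626316, x=cosφ1·sinφ2-sinφ1·cosφ2·cosΔλ=0.13203639; θ=atan2(y, x)=80.6996° ≈ 80.7°
Leg 3: φ1=0.3387073, φ2=0.5000595, Δφ=0.1613522, Δλ=3.0784135 rad; a=sin²(Δφ/2)+cosφ1·cosφ2·sin²(Δλ/2)=0.8333646061; c=2·atan2(√a, √(1-a))=2.300607900; dist=6371·c=14657.173 ≈ 14657.2 km; running total=24873.3 km
Leg 3 bearing: y=sinΔλ·cosφ2=0.05540626, x=cosφ1·sinφ2-sinφ1·cosφ2·cosΔλ=0.74323772; θ=atan2(y, x)=4.2634° ≈ 4.3°
Leg 4: φ1=0.5000595, φ2=0.6559576, Δφ=0.1558980, Δλ=0.8687952 rad; a=sin²(Δφ/2)+cosφ1·cosφ2·sin²(Δλ/2)=0.1292428989; c=2·atan2(√a, √(1-a))=0.735471928; dist=6371·c=4685.692 ≈ 4685.7 km; running total=29559.0 km
Leg 4 bearing: y=sinΔλ·cosφ2=0.60508728, x=cosφ1·sinφ2-sinφ1·cosφ2·cosΔλ=0.28987250; θ=atan2(y, x)=64.4028° ≈ 64.4°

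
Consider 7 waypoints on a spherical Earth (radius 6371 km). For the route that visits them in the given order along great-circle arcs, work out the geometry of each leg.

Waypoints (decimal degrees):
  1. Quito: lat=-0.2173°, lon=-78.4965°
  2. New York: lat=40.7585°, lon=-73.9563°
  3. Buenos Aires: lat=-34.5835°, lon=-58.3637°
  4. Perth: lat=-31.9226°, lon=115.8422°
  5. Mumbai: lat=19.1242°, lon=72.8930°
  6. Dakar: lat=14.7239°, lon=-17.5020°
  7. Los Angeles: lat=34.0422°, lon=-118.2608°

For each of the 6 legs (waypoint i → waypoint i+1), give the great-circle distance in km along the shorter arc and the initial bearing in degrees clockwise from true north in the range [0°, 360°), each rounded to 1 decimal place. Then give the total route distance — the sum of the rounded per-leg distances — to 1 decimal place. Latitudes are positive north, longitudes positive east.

Leg 1: φ1=-0.0037926, φ2=0.7113700, Δφ=0.7151626, Δλ=0.0792414 rad; a=sin²(Δφ/2)+cosφ1·cosφ2·sin²(Δλ/2)=0.1236951378; c=2·atan2(√a, √(1-a))=0.718779839; dist=6371·c=4579.346 ≈ 4579.3 km; running total=4579.3 km
Leg 1 bearing: y=sinΔλ·cosφ2=0.05996007, x=cosφ1·sinφ2-sinφ1·cosφ2·cosΔλ=0.65573119; θ=atan2(y, x)=5.2246° ≈ 5.2°
Leg 2: φ1=0.7113700, φ2=-0.6035959, Δφ=-1.3149660, Δλ=0.2721422 rad; a=sin²(Δφ/2)+cosφ1·cosφ2·sin²(Δλ/2)=0.3849510994; c=2·atan2(√a, √(1-a))=1.338618147; dist=6371·c=8528.336 ≈ 8528.3 km; running total=13107.6 km
Leg 2 bearing: y=sinΔλ·cosφ2=0.22129923, x=cosφ1·sinφ2-sinφ1·cosφ2·cosΔλ=-0.94767170; θ=atan2(y, x)=166.8559° ≈ 166.9°
Leg 3: φ1=-0.6035959, φ2=-0.5571545, Δφ=0.0464415, Δλ=3.0404665 rad; a=sin²(Δφ/2)+cosφ1·cosφ2·sin²(Δλ/2)=0.6975407038; c=2·atan2(√a, √(1-a))=1.976952793; dist=6371·c=12595.166 ≈ 12595.2 km; running total=25702.8 km
Leg 3 bearing: y=sinΔλ·cosφ2=0.08568591, x=cosφ1·sinφ2-sinφ1·cosφ2·cosΔλ=-0.91464124; θ=atan2(y, x)=174.6480° ≈ 174.6°
Leg 4: φ1=-0.5571545, φ2=0.3337803, Δφ=0.8909347, Δλ=-0.7496050 rad; a=sin²(Δφ/2)+cosφ1·cosφ2·sin²(Δλ/2)=0.2931314474; c=2·atan2(√a, √(1-a))=1.144241154; dist=6371·c=7289.960 ≈ 7290.0 km; running total=32992.8 km
Leg 4 bearing: y=sinΔλ·cosφ2=-0.64374639, x=cosφ1·sinφ2-sinφ1·cosφ2·cosΔλ=0.64374855; θ=atan2(y, x)=-44.9999° <0 so +360° → 315.0001° ≈ 315.0°
Leg 5: φ1=0.3337803, φ2=0.2569805, Δφ=-0.0767997, Δλ=-1.5776904 rad; a=sin²(Δφ/2)+cosφ1·cosφ2·sin²(Δλ/2)=0.4615160177; c=2·atan2(√a, √(1-a))=1.493752165; dist=6371·c=9516.695 ≈ 9516.7 km; running total=42509.5 km
Leg 5 bearing: y=sinΔλ·cosφ2=-0.96713883, x=cosφ1·sinφ2-sinφ1·cosφ2·cosΔλ=0.24231881; θ=atan2(y, x)=-75.9340° <0 so +360° → 284.0660° ≈ 284.1°
Leg 6: φ1=0.2569805, φ2=0.5941485, Δφ=0.3371679, Δλ=-1.7585728 rad; a=sin²(Δφ/2)+cosφ1·cosφ2·sin²(Δλ/2)=0.5036618332; c=2·atan2(√a, √(1-a))=1.578120059; dist=6371·c=10054.203 ≈ 10054.2 km; running total=52563.7 km
Leg 6 bearing: y=sinΔλ·cosφ2=-0.81405969, x=cosφ1·sinφ2-sinφ1·cosφ2·cosΔλ=0.58073504; θ=atan2(y, x)=-54.4966° <0 so +360° → 305.5034° ≈ 305.5°

Leg 1: dist=4579.3 km, bearing=5.2°
Leg 2: dist=8528.3 km, bearing=166.9°
Leg 3: dist=12595.2 km, bearing=174.6°
Leg 4: dist=7290.0 km, bearing=315.0°
Leg 5: dist=9516.7 km, bearing=284.1°
Leg 6: dist=10054.2 km, bearing=305.5°
Total: 52563.7 km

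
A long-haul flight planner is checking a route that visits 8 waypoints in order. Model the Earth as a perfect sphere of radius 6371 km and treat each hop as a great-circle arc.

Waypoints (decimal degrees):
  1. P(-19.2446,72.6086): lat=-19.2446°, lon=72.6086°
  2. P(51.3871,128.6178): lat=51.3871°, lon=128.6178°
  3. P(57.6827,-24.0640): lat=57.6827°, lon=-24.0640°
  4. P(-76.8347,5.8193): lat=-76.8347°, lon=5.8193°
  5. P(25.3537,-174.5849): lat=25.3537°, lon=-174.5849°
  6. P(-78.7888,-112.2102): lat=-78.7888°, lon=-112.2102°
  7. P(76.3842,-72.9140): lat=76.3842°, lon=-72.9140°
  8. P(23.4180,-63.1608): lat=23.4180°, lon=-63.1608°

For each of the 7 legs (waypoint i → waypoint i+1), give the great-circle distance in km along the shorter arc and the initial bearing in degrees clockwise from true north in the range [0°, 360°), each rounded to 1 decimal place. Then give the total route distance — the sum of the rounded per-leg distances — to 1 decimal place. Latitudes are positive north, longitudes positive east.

Leg 1: dist=9549.4 km, bearing=31.2°
Leg 2: dist=7634.5 km, bearing=344.7°
Leg 3: dist=15104.0 km, bearing=170.6°
Leg 4: dist=14290.6 km, bearing=179.5°
Leg 5: dist=12208.0 km, bearing=169.5°
Leg 6: dist=17415.9 km, bearing=22.1°
Leg 7: dist=5914.5 km, bearing=168.8°
Total: 82116.9 km

Leg 1: φ1=-0.3358816, φ2=0.8968741, Δφ=1.2327557, Δλ=0.9775450 rad; a=sin²(Δφ/2)+cosφ1·cosφ2·sin²(Δλ/2)=0.4640777108; c=2·atan2(√a, √(1-a))=1.498889798; dist=6371·c=9549.427 ≈ 9549.4 km; running total=9549.4 km
Leg 1 bearing: y=sinΔλ·cosφ2=0.51742152, x=cosφ1·sinφ2-sinφ1·cosφ2·cosΔλ=0.85270941; θ=atan2(y, x)=31.2493° ≈ 31.2°
Leg 2: φ1=0.8968741, φ2=1.0067530, Δφ=0.1098789, Δλ=-2.6648001 rad; a=sin²(Δφ/2)+cosφ1·cosφ2·sin²(Δλ/2)=0.3180357724; c=2·atan2(√a, √(1-a))=1.198314216; dist=6371·c=7634.460 ≈ 7634.5 km; running total=17183.9 km
Leg 2 bearing: y=sinΔλ·cosφ2=-0.24534840, x=cosφ1·sinφ2-sinφ1·cosφ2·cosΔλ=0.89853227; θ=atan2(y, x)=-15.2726° <0 so +360° → 344.7274° ≈ 344.7°
Leg 3: φ1=1.0067530, φ2=-1.3410185, Δφ=-2.3477715, Δλ=0.5215620 rad; a=sin²(Δφ/2)+cosφ1·cosφ2·sin²(Δλ/2)=0.8586575911; c=2·atan2(√a, √(1-a))=2.370737611; dist=6371·c=15103.969 ≈ 15104.0 km; running total=32287.9 km
Leg 3 bearing: y=sinΔλ·cosφ2=0.11347861, x=cosφ1·sinφ2-sinφ1·cosφ2·cosΔλ=-0.68744566; θ=atan2(y, x)=170.6266° ≈ 170.6°
Leg 4: φ1=-1.3410185, φ2=0.4425055, Δφ=1.7835240, Δλ=-3.1486473 rad; a=sin²(Δφ/2)+cosφ1·cosφ2·sin²(Δλ/2)=0.8113845017; c=2·atan2(√a, √(1-a))=2.243073155; dist=6371·c=14290.619 ≈ 14290.6 km; running total=46578.5 km
Leg 4 bearing: y=sinΔλ·cosφ2=0.00637508, x=cosφ1·sinφ2-sinφ1·cosφ2·cosΔλ=-0.78237978; θ=atan2(y, x)=179.5331° ≈ 179.5°
Leg 5: φ1=0.4425055, φ2=-1.3751240, Δφ=-1.8176295, Δλ=1.0886439 rad; a=sin²(Δφ/2)+cosφ1·cosφ2·sin²(Δλ/2)=0.6692820613; c=2·atan2(√a, √(1-a))=1.916186807; dist=6371·c=12208.026 ≈ 12208.0 km; running total=58786.5 km
Leg 5 bearing: y=sinΔλ·cosφ2=0.17226132, x=cosφ1·sinφ2-sinφ1·cosφ2·cosΔλ=-0.92504074; θ=atan2(y, x)=169.4512° ≈ 169.5°
Leg 6: φ1=-1.3751240, φ2=1.3331558, Δφ=2.7082798, Δλ=0.6858481 rad; a=sin²(Δφ/2)+cosφ1·cosφ2·sin²(Δλ/2)=0.9589645491; c=2·atan2(√a, √(1-a))=2.733625146; dist=6371·c=17415.926 ≈ 17415.9 km; running total=76202.4 km
Leg 6 bearing: y=sinΔλ·cosφ2=0.14909219, x=cosφ1·sinφ2-sinφ1·cosφ2·cosΔλ=0.36766519; θ=atan2(y, x)=22.0731° ≈ 22.1°
Leg 7: φ1=1.3331558, φ2=0.4087212, Δφ=-0.9244346, Δλ=0.1702255 rad; a=sin²(Δφ/2)+cosφ1·cosφ2·sin²(Δλ/2)=0.2004180819; c=2·atan2(√a, √(1-a))=0.928340014; dist=6371·c=5914.454 ≈ 5914.5 km; running total=82116.9 km
Leg 7 bearing: y=sinΔλ·cosφ2=0.15545066, x=cosφ1·sinφ2-sinφ1·cosφ2·cosΔλ=-0.78539021; θ=atan2(y, x)=168.8043° ≈ 168.8°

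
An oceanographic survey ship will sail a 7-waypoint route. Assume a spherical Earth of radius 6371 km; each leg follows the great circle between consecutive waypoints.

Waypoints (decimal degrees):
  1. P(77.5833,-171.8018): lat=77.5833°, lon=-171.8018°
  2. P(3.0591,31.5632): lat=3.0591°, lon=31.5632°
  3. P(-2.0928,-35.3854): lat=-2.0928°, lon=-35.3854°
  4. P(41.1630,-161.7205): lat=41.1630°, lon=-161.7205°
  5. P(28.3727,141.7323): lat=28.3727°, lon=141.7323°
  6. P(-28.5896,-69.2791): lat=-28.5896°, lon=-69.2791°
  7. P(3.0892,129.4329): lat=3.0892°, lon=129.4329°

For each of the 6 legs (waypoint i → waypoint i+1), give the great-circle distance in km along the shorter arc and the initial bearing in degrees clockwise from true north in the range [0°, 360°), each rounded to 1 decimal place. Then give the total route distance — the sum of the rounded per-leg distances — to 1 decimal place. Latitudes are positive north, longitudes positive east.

Leg 1: φ1=1.3540840, φ2=0.0533914, Δφ=-1.3006927, Δλ=3.5493888 rad; a=sin²(Δφ/2)+cosφ1·cosφ2·sin²(Δλ/2)=0.5724943444; c=2·atan2(√a, √(1-a))=1.716297867; dist=6371·c=10934.534 ≈ 10934.5 km; running total=10934.5 km
Leg 1 bearing: y=sinΔλ·cosφ2=-0.39602206, x=cosφ1·sinφ2-sinφ1·cosφ2·cosΔλ=0.90672201; θ=atan2(y, x)=-23.5939° <0 so +360° → 336.4061° ≈ 336.4°
Leg 2: φ1=0.0533914, φ2=-0.0365263, Δφ=-0.0899176, Δλ=-1.1684735 rad; a=sin²(Δφ/2)+cosφ1·cosφ2·sin²(Δλ/2)=0.3056054159; c=2·atan2(√a, √(1-a))=1.171479325; dist=6371·c=7463.495 ≈ 7463.5 km; running total=18398.0 km
Leg 2 bearing: y=sinΔλ·cosφ2=-0.91954021, x=cosφ1·sinφ2-sinφ1·cosφ2·cosΔλ=-0.05734797; θ=atan2(y, x)=-93.5687° <0 so +360° → 266.4313° ≈ 266.4°
Leg 3: φ1=-0.0365263, φ2=0.7184299, Δφ=0.7549561, Δλ=-2.2049635 rad; a=sin²(Δφ/2)+cosφ1·cosφ2·sin²(Δλ/2)=0.7349008541; c=2·atan2(√a, √(1-a))=2.059862467; dist=6371·c=13123.384 ≈ 13123.4 km; running total=31521.4 km
Leg 3 bearing: y=sinΔλ·cosφ2=-0.60646199, x=cosφ1·sinφ2-sinφ1·cosφ2·cosΔλ=0.64147502; θ=atan2(y, x)=-43.3929° <0 so +360° → 316.6071° ≈ 316.6°
Leg 4: φ1=0.7184299, φ2=0.4951970, Δφ=-0.2232328, Δλ=5.2962505 rad; a=sin²(Δφ/2)+cosφ1·cosφ2·sin²(Δλ/2)=0.1610338090; c=2·atan2(√a, √(1-a))=0.825849963; dist=6371·c=5261.490 ≈ 5261.5 km; running total=36782.9 km
Leg 4 bearing: y=sinΔλ·cosφ2=-0.73411518, x=cosφ1·sinφ2-sinφ1·cosφ2·cosΔλ=0.03850433; θ=atan2(y, x)=-86.9976° <0 so +360° → 273.0024° ≈ 273.0°
Leg 5: φ1=0.4951970, φ2=-0.4989827, Δφ=-0.9941797, Δλ=-3.6828437 rad; a=sin²(Δφ/2)+cosφ1·cosφ2·sin²(Δλ/2)=0.9447811390; c=2·atan2(√a, √(1-a))=2.667182394; dist=6371·c=16992.619 ≈ 16992.6 km; running total=53775.5 km
Leg 5 bearing: y=sinΔλ·cosφ2=0.45238915, x=cosφ1·sinφ2-sinφ1·cosφ2·cosΔλ=-0.06342721; θ=atan2(y, x)=97.9811° ≈ 98.0°
Leg 6: φ1=-0.4989827, φ2=0.0539167, Δφ=0.5528994, Δλ=3.4681787 rad; a=sin²(Δφ/2)+cosφ1·cosφ2·sin²(Δλ/2)=0.9281188397; c=2·atan2(√a, √(1-a))=2.598738331; dist=6371·c=16556.562 ≈ 16556.6 km; running total=70332.1 km
Leg 6 bearing: y=sinΔλ·cosφ2=-0.32034518, x=cosφ1·sinφ2-sinφ1·cosφ2·cosΔλ=-0.40526041; θ=atan2(y, x)=-141.6748° <0 so +360° → 218.3252° ≈ 218.3°

Leg 1: dist=10934.5 km, bearing=336.4°
Leg 2: dist=7463.5 km, bearing=266.4°
Leg 3: dist=13123.4 km, bearing=316.6°
Leg 4: dist=5261.5 km, bearing=273.0°
Leg 5: dist=16992.6 km, bearing=98.0°
Leg 6: dist=16556.6 km, bearing=218.3°
Total: 70332.1 km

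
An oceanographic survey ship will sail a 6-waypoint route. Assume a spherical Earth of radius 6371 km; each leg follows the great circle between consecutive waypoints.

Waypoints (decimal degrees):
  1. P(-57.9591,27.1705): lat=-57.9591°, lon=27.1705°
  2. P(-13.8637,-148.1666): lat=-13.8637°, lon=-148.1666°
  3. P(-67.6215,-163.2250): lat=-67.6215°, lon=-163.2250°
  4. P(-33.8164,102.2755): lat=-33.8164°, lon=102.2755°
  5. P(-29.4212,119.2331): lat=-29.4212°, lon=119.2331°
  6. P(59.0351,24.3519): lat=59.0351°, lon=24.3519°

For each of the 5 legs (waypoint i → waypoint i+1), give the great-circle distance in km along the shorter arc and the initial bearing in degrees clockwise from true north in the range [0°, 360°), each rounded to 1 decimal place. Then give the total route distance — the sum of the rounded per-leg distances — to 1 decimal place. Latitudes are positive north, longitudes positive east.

Leg 1: φ1=-1.0115771, φ2=-0.2419672, Δφ=0.7696099, Δλ=-3.0602097 rad; a=sin²(Δφ/2)+cosφ1·cosφ2·sin²(Δλ/2)=0.6551260536; c=2·atan2(√a, √(1-a))=1.886254541; dist=6371·c=12017.328 ≈ 12017.3 km; running total=12017.3 km
Leg 1 bearing: y=sinΔλ·cosφ2=-0.07892496, x=cosφ1·sinφ2-sinφ1·cosφ2·cosΔλ=-0.94737241; θ=atan2(y, x)=-175.2377° <0 so +360° → 184.7623° ≈ 184.8°
Leg 2: φ1=-0.2419672, φ2=-1.1802178, Δφ=-0.9382506, Δλ=-0.2628187 rad; a=sin²(Δφ/2)+cosφ1·cosφ2·sin²(Δλ/2)=0.2107463788; c=2·atan2(√a, √(1-a))=0.953898910; dist=6371·c=6077.290 ≈ 6077.3 km; running total=18094.6 km
Leg 2 bearing: y=sinΔλ·cosφ2=-0.09891326, x=cosφ1·sinφ2-sinφ1·cosφ2·cosΔλ=-0.80965767; θ=atan2(y, x)=-173.0349° <0 so +360° → 186.9651° ≈ 187.0°
Leg 3: φ1=-1.1802178, φ2=-0.5902075, Δφ=0.5900103, Δλ=4.6338579 rad; a=sin²(Δφ/2)+cosφ1·cosφ2·sin²(Δλ/2)=0.2550973343; c=2·atan2(√a, √(1-a))=1.058929875; dist=6371·c=6746.442 ≈ 6746.4 km; running total=24841.0 km
Leg 3 bearing: y=sinΔλ·cosφ2=-0.82826462, x=cosφ1·sinφ2-sinφ1·cosφ2·cosΔλ=-0.27215522; θ=atan2(y, x)=-108.1897° <0 so +360° → 251.8103° ≈ 251.8°
Leg 4: φ1=-0.5902075, φ2=-0.5134968, Δφ=0.0767107, Δλ=0.2959660 rad; a=sin²(Δφ/2)+cosφ1·cosφ2·sin²(Δλ/2)=0.0172028066; c=2·atan2(√a, √(1-a))=0.263076927; dist=6371·c=1676.063 ≈ 1676.1 km; running total=26517.1 km
Leg 4 bearing: y=sinΔλ·cosφ2=0.25404866, x=cosφ1·sinφ2-sinφ1·cosφ2·cosΔλ=0.05555861; θ=atan2(y, x)=77.6640° ≈ 77.7°
Leg 5: φ1=-0.5134968, φ2=1.0303569, Δφ=1.5438537, Δλ=-1.6559893 rad; a=sin²(Δφ/2)+cosφ1·cosφ2·sin²(Δλ/2)=0.7296757697; c=2·atan2(√a, √(1-a))=2.048061348; dist=6371·c=13048.199 ≈ 13048.2 km; running total=39565.3 km
Leg 5 bearing: y=sinΔλ·cosφ2=-0.51264687, x=cosφ1·sinφ2-sinφ1·cosφ2·cosΔλ=0.72538910; θ=atan2(y, x)=-35.2496° <0 so +360° → 324.7504° ≈ 324.8°

Leg 1: dist=12017.3 km, bearing=184.8°
Leg 2: dist=6077.3 km, bearing=187.0°
Leg 3: dist=6746.4 km, bearing=251.8°
Leg 4: dist=1676.1 km, bearing=77.7°
Leg 5: dist=13048.2 km, bearing=324.8°
Total: 39565.3 km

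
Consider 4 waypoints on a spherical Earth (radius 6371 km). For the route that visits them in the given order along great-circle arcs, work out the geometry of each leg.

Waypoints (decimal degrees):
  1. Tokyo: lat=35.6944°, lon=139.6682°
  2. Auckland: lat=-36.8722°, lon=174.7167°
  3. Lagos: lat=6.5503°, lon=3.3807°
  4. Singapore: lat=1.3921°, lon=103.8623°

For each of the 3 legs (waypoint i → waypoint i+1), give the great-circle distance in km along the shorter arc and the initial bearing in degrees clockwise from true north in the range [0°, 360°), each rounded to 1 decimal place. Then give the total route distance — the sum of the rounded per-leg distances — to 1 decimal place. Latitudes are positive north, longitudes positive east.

Leg 1: dist=8842.9 km, bearing=152.1°
Leg 2: dist=16530.7 km, bearing=196.7°
Leg 3: dist=11147.1 km, bearing=87.4°
Total: 36520.7 km

Leg 1: φ1=0.6229848, φ2=-0.6435413, Δφ=-1.2665261, Δλ=0.6117117 rad; a=sin²(Δφ/2)+cosφ1·cosφ2·sin²(Δλ/2)=0.4091071260; c=2·atan2(√a, √(1-a))=1.387994173; dist=6371·c=8842.911 ≈ 8842.9 km; running total=8842.9 km
Leg 1 bearing: y=sinΔλ·cosφ2=0.45940186, x=cosφ1·sinφ2-sinφ1·cosφ2·cosΔλ=-0.86942733; θ=atan2(y, x)=152.1482° ≈ 152.1°
Leg 2: φ1=-0.6435413, φ2=0.1143243, Δφ=0.7578656, Δλ=-2.9903773 rad; a=sin²(Δφ/2)+cosφ1·cosφ2·sin²(Δλ/2)=0.9270667477; c=2·atan2(√a, √(1-a))=2.594678697; dist=6371·c=16530.698 ≈ 16530.7 km; running total=25373.6 km
Leg 2 bearing: y=sinΔλ·cosφ2=-0.14965634, x=cosφ1·sinφ2-sinφ1·cosφ2·cosΔλ=-0.49805517; θ=atan2(y, x)=-163.2755° <0 so +360° → 196.7245° ≈ 196.7°
Leg 3: φ1=0.1143243, φ2=0.0242967, Δφ=-0.0900276, Δλ=1.7537348 rad; a=sin²(Δφ/2)+cosφ1·cosφ2·sin²(Δλ/2)=0.5889537336; c=2·atan2(√a, √(1-a))=1.749655912; dist=6371·c=11147.058 ≈ 11147.1 km; running total=36520.7 km
Leg 3 bearing: y=sinΔλ·cosφ2=0.98302315, x=cosφ1·sinφ2-sinφ1·cosφ2·cosΔλ=0.04488220; θ=atan2(y, x)=87.3858° ≈ 87.4°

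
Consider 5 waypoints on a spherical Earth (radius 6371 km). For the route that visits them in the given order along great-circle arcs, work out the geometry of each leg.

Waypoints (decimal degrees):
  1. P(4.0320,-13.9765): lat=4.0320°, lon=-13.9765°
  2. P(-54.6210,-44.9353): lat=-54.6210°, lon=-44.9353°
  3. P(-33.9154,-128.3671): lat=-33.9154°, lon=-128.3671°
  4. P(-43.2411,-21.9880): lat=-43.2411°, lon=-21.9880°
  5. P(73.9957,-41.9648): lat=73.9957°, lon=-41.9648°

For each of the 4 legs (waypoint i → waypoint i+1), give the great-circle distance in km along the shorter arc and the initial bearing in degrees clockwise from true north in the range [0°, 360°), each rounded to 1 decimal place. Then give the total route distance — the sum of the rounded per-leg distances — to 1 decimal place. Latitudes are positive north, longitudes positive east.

Leg 1: dist=7119.5 km, bearing=199.3°
Leg 2: dist=6598.7 km, bearing=253.4°
Leg 3: dist=8648.0 km, bearing=134.3°
Leg 4: dist=13123.0 km, bearing=353.9°
Total: 35489.2 km

Leg 1: φ1=0.0703717, φ2=-0.9533163, Δφ=-1.0236880, Δλ=-0.5403330 rad; a=sin²(Δφ/2)+cosφ1·cosφ2·sin²(Δλ/2)=0.2810296557; c=2·atan2(√a, √(1-a))=1.117489594; dist=6371·c=7119.526 ≈ 7119.5 km; running total=7119.5 km
Leg 1 bearing: y=sinΔλ·cosφ2=-0.29784102, x=cosφ1·sinφ2-sinφ1·cosφ2·cosΔλ=-0.84823268; θ=atan2(y, x)=-160.6522° <0 so +360° → 199.3478° ≈ 199.3°
Leg 2: φ1=-0.9533163, φ2=-0.5919354, Δφ=0.3613809, Δλ=-1.4561596 rad; a=sin²(Δφ/2)+cosφ1·cosφ2·sin²(Δλ/2)=0.2450532996; c=2·atan2(√a, √(1-a))=1.035735459; dist=6371·c=6598.671 ≈ 6598.7 km; running total=13718.2 km
Leg 2 bearing: y=sinΔλ·cosφ2=-0.82441546, x=cosφ1·sinφ2-sinφ1·cosφ2·cosΔλ=-0.24565802; θ=atan2(y, x)=-106.5929° <0 so +360° → 253.4071° ≈ 253.4°
Leg 3: φ1=-0.5919354, φ2=-0.7546996, Δφ=-0.1627642, Δλ=1.8566656 rad; a=sin²(Δφ/2)+cosφ1·cosφ2·sin²(Δλ/2)=0.3941134161; c=2·atan2(√a, √(1-a))=1.357407404; dist=6371·c=8648.043 ≈ 8648.0 km; running total=22366.2 km
Leg 3 bearing: y=sinΔλ·cosφ2=0.69891352, x=cosφ1·sinφ2-sinφ1·cosφ2·cosΔλ=-0.68313396; θ=atan2(y, x)=134.3459° ≈ 134.3°
Leg 4: φ1=-0.7546996, φ2=1.2914686, Δφ=2.0461682, Δλ=-0.3486609 rad; a=sin²(Δφ/2)+cosφ1·cosφ2·sin²(Δλ/2)=0.7348769565; c=2·atan2(√a, √(1-a))=2.059808326; dist=6371·c=13123.039 ≈ 13123.0 km; running total=35489.2 km
Leg 4 bearing: y=sinΔλ·cosφ2=-0.09419329, x=cosφ1·sinφ2-sinφ1·cosφ2·cosΔλ=0.87775787; θ=atan2(y, x)=-6.1250° <0 so +360° → 353.8750° ≈ 353.9°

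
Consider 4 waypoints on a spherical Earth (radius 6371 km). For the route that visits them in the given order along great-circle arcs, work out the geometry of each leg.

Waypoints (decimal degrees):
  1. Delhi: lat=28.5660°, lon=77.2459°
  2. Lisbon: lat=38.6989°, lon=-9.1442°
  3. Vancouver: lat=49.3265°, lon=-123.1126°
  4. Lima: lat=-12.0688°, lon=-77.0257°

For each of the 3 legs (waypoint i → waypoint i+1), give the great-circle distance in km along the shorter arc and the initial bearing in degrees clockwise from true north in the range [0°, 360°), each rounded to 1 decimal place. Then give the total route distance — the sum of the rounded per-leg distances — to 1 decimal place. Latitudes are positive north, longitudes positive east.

Leg 1: dist=7782.9 km, bearing=304.0°
Leg 2: dist=8281.9 km, bearing=321.8°
Leg 3: dist=8176.5 km, bearing=132.7°
Total: 24241.3 km

Leg 1: φ1=0.4985708, φ2=0.6754232, Δφ=0.1768525, Δλ=-1.5077917 rad; a=sin²(Δφ/2)+cosφ1·cosφ2·sin²(Δλ/2)=0.3289386374; c=2·atan2(√a, √(1-a))=1.221621309; dist=6371·c=7782.949 ≈ 7782.9 km; running total=7782.9 km
Leg 1 bearing: y=sinΔλ·cosφ2=-0.77889391, x=cosφ1·sinφ2-sinφ1·cosφ2·cosΔλ=0.52561994; θ=atan2(y, x)=-55.9874° <0 so +360° → 304.0126° ≈ 304.0°
Leg 2: φ1=0.6754232, φ2=0.8609098, Δφ=0.1854866, Δλ=-1.9891238 rad; a=sin²(Δφ/2)+cosφ1·cosφ2·sin²(Δλ/2)=0.3662179100; c=2·atan2(√a, √(1-a))=1.299932176; dist=6371·c=8281.868 ≈ 8281.9 km; running total=16064.8 km
Leg 2 bearing: y=sinΔλ·cosφ2=-0.59554725, x=cosφ1·sinφ2-sinφ1·cosφ2·cosΔλ=0.75745157; θ=atan2(y, x)=-38.1762° <0 so +360° → 321.8238° ≈ 321.8°
Leg 3: φ1=0.8609098, φ2=-0.2106403, Δφ=-1.0715501, Δλ=0.8043681 rad; a=sin²(Δφ/2)+cosφ1·cosφ2·sin²(Δλ/2)=0.3582695537; c=2·atan2(√a, √(1-a))=1.283395216; dist=6371·c=8176.511 ≈ 8176.5 km; running total=24241.3 km
Leg 3 bearing: y=sinΔλ·cosφ2=0.70446989, x=cosφ1·sinφ2-sinφ1·cosφ2·cosΔλ=-0.65067050; θ=atan2(y, x)=132.7265° ≈ 132.7°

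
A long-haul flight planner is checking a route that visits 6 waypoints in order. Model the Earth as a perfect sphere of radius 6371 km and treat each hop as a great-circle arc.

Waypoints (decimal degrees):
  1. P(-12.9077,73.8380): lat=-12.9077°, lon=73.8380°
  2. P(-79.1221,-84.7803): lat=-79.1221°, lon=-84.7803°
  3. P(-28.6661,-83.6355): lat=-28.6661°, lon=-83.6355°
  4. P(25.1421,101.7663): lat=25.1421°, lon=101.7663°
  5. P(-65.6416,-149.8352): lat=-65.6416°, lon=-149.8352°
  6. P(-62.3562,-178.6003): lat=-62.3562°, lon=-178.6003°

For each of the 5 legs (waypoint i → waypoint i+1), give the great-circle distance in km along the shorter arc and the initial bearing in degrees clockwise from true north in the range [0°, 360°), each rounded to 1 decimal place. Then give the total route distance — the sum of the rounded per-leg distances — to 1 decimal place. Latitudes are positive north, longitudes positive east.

Leg 1: φ1=-0.2252819, φ2=-1.3809412, Δφ=-1.1556593, Δλ=-2.7684116 rad; a=sin²(Δφ/2)+cosφ1·cosφ2·sin²(Δλ/2)=0.4759599995; c=2·atan2(√a, √(1-a))=1.522697782; dist=6371·c=9701.108 ≈ 9701.1 km; running total=9701.1 km
Leg 1 bearing: y=sinΔλ·cosφ2=-0.06880221, x=cosφ1·sinφ2-sinφ1·cosφ2·cosΔλ=-0.99647106; θ=atan2(y, x)=-176.0502° <0 so +360° → 183.9498° ≈ 183.9°
Leg 2: φ1=-1.3809412, φ2=-0.5003178, Δφ=0.8806233, Δλ=0.0199805 rad; a=sin²(Δφ/2)+cosφ1·cosφ2·sin²(Δλ/2)=0.1816812269; c=2·atan2(√a, √(1-a))=0.880666188; dist=6371·c=5610.724 ≈ 5610.7 km; running total=15311.8 km
Leg 2 bearing: y=sinΔλ·cosφ2=0.01753035, x=cosφ1·sinφ2-sinφ1·cosφ2·cosΔλ=0.77096389; θ=atan2(y, x)=1.3026° ≈ 1.3°
Leg 3: φ1=-0.5003178, φ2=0.4388124, Δφ=0.9391303, Δλ=3.2358718 rad; a=sin²(Δφ/2)+cosφ1·cosφ2·sin²(Δλ/2)=0.9972908301; c=2·atan2(√a, √(1-a))=3.037446219; dist=6371·c=19351.570 ≈ 19351.6 km; running total=34663.4 km
Leg 3 bearing: y=sinΔλ·cosφ2=-0.08522051, x=cosφ1·sinφ2-sinφ1·cosφ2·cosΔλ=-0.05953811; θ=atan2(y, x)=-124.9395° <0 so +360° → 235.0605° ≈ 235.1°
Leg 4: φ1=0.4388124, φ2=-1.1456620, Δφ=-1.5844745, Δλ=-4.3912746 rad; a=sin²(Δφ/2)+cosφ1·cosφ2·sin²(Δλ/2)=0.7524441607; c=2·atan2(√a, √(1-a))=2.100048907; dist=6371·c=13379.412 ≈ 13379.4 km; running total=48042.8 km
Leg 4 bearing: y=sinΔλ·cosφ2=0.39136078, x=cosφ1·sinφ2-sinφ1·cosφ2·cosΔλ=-0.76936631; θ=atan2(y, x)=153.0385° ≈ 153.0°
Leg 5: φ1=-1.1456620, φ2=-1.0883210, Δφ=0.0573410, Δλ=-0.5020457 rad; a=sin²(Δφ/2)+cosφ1·cosφ2·sin²(Δλ/2)=0.0126288507; c=2·atan2(√a, √(1-a))=0.225232097; dist=6371·c=1434.954 ≈ 1435.0 km; running total=49477.8 km
Leg 5 bearing: y=sinΔλ·cosφ2=-0.22327317, x=cosφ1·sinφ2-sinφ1·cosφ2·cosΔλ=0.00515189; θ=atan2(y, x)=-88.6782° <0 so +360° → 271.3218° ≈ 271.3°

Leg 1: dist=9701.1 km, bearing=183.9°
Leg 2: dist=5610.7 km, bearing=1.3°
Leg 3: dist=19351.6 km, bearing=235.1°
Leg 4: dist=13379.4 km, bearing=153.0°
Leg 5: dist=1435.0 km, bearing=271.3°
Total: 49477.8 km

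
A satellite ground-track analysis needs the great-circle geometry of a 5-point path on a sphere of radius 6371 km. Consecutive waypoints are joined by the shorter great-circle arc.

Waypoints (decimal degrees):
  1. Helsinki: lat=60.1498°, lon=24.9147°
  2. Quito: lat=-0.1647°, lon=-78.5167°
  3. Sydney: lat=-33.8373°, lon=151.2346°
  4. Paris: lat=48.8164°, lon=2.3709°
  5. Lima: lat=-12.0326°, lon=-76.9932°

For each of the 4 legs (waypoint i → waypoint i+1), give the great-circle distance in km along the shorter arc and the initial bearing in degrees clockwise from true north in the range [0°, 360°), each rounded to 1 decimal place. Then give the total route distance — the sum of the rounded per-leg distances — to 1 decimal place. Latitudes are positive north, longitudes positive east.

Leg 1: φ1=1.0498121, φ2=-0.0028746, Δφ=-1.0526866, Δλ=-1.8052185 rad; a=sin²(Δφ/2)+cosφ1·cosφ2·sin²(Δλ/2)=0.5590534330; c=2·atan2(√a, √(1-a))=1.689179514; dist=6371·c=10761.763 ≈ 10761.8 km; running total=10761.8 km
Leg 1 bearing: y=sinΔλ·cosφ2=-0.97264471, x=cosφ1·sinφ2-sinφ1·cosφ2·cosΔλ=0.20003260; θ=atan2(y, x)=-78.3787° <0 so +360° → 281.6213° ≈ 281.6°
Leg 2: φ1=-0.0028746, φ2=-0.5905723, Δφ=-0.5876977, Δλ=4.0099166 rad; a=sin²(Δφ/2)+cosφ1·cosφ2·sin²(Δλ/2)=0.7675338127; c=2·atan2(√a, √(1-a))=2.135384120; dist=6371·c=13604.532 ≈ 13604.5 km; running total=24366.3 km
Leg 2 bearing: y=sinΔλ·cosφ2=-0.63396996, x=cosφ1·sinφ2-sinφ1·cosφ2·cosΔλ=-0.55837686; θ=atan2(y, x)=-131.3724° <0 so +360° → 228.6276° ≈ 228.6°
Leg 3: φ1=-0.5905723, φ2=0.8520069, Δφ=1.4425792, Δλ=-2.5981617 rad; a=sin²(Δφ/2)+cosφ1·cosφ2·sin²(Δλ/2)=0.9436136792; c=2·atan2(√a, √(1-a))=2.662096245; dist=6371·c=16960.215 ≈ 16960.2 km; running total=41326.5 km
Leg 3 bearing: y=sinΔλ·cosφ2=-0.34048095, x=cosφ1·sinφ2-sinφ1·cosφ2·cosΔλ=0.31128819; θ=atan2(y, x)=-47.5646° <0 so +360° → 312.4354° ≈ 312.4°
Leg 4: φ1=0.8520069, φ2=-0.2100085, Δφ=-1.0620154, Δλ=-1.3851649 rad; a=sin²(Δφ/2)+cosφ1·cosφ2·sin²(Δλ/2)=0.5190156732; c=2·atan2(√a, √(1-a))=1.608836847; dist=6371·c=10249.900 ≈ 10249.9 km; running total=51576.4 km
Leg 4 bearing: y=sinΔλ·cosφ2=-0.96122650, x=cosφ1·sinφ2-sinφ1·cosφ2·cosΔλ=-0.27312492; θ=atan2(y, x)=-105.8621° <0 so +360° → 254.1379° ≈ 254.1°

Leg 1: dist=10761.8 km, bearing=281.6°
Leg 2: dist=13604.5 km, bearing=228.6°
Leg 3: dist=16960.2 km, bearing=312.4°
Leg 4: dist=10249.9 km, bearing=254.1°
Total: 51576.4 km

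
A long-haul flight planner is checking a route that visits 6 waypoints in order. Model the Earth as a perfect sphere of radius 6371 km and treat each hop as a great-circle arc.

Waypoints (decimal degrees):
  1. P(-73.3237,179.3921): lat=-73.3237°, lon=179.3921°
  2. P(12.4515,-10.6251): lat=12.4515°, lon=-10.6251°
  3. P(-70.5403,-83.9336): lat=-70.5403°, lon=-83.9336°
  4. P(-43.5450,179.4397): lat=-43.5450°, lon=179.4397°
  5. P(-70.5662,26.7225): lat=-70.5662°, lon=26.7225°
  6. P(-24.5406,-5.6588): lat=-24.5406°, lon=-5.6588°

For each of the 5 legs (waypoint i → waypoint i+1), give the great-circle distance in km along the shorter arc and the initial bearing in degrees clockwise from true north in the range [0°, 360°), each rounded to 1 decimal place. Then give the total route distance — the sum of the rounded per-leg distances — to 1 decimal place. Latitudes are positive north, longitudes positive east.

Leg 1: dist=13215.3 km, bearing=168.8°
Leg 2: dist=10708.9 km, bearing=198.7°
Leg 3: dist=5733.1 km, bearing=246.8°
Leg 4: dist=7138.0 km, bearing=189.8°
Leg 5: dist=5522.3 km, bearing=320.3°
Total: 42317.6 km

Leg 1: φ1=-1.2797400, φ2=0.2173197, Δφ=1.4970597, Δλ=-3.3164258 rad; a=sin²(Δφ/2)+cosφ1·cosφ2·sin²(Δλ/2)=0.7412437851; c=2·atan2(√a, √(1-a))=2.074288832; dist=6371·c=13215.294 ≈ 13215.3 km; running total=13215.3 km
Leg 1 bearing: y=sinΔλ·cosφ2=0.16985245, x=cosφ1·sinφ2-sinφ1·cosφ2·cosΔλ=-0.85927638; θ=atan2(y, x)=168.8185° ≈ 168.8°
Leg 2: φ1=0.2173197, φ2=-1.2311605, Δφ=-1.4484802, Δλ=-1.2794747 rad; a=sin²(Δφ/2)+cosφ1·cosφ2·sin²(Δλ/2)=0.5549310202; c=2·atan2(√a, √(1-a))=1.680880576; dist=6371·c=10708.890 ≈ 10708.9 km; running total=23924.2 km
Leg 2 bearing: y=sinΔλ·cosφ2=-0.31910678, x=cosφ1·sinφ2-sinφ1·cosφ2·cosΔλ=-0.94132948; θ=atan2(y, x)=-161.2736° <0 so +360° → 198.7264° ≈ 198.7°
Leg 3: φ1=-1.2311605, φ2=-0.7600036, Δφ=0.4711569, Δλ=4.5967312 rad; a=sin²(Δφ/2)+cosφ1·cosφ2·sin²(Δλ/2)=0.1891480398; c=2·atan2(√a, √(1-a))=0.899880054; dist=6371·c=5733.136 ≈ 5733.1 km; running total=29657.3 km
Leg 3 bearing: y=sinΔλ·cosφ2=-0.71999097, x=cosφ1·sinφ2-sinφ1·cosφ2·cosΔλ=-0.30837840; θ=atan2(y, x)=-113.1859° <0 so +360° → 246.8141° ≈ 246.8°
Leg 4: φ1=-0.7600036, φ2=-1.2316125, Δφ=-0.4716089, Δλ=-2.6654180 rad; a=sin²(Δφ/2)+cosφ1·cosφ2·sin²(Δλ/2)=0.2823313511; c=2·atan2(√a, √(1-a))=1.120383420; dist=6371·c=7137.963 ≈ 7138.0 km; running total=36795.3 km
Leg 4 bearing: y=sinΔλ·cosφ2=-0.15251197, x=cosφ1·sinφ2-sinφ1·cosφ2·cosΔλ=-0.88725506; θ=atan2(y, x)=-170.2466° <0 so +360° → 189.7534° ≈ 189.8°
Leg 5: φ1=-1.2316125, φ2=-0.4283143, Δφ=0.8032983, Δλ=-0.5651603 rad; a=sin²(Δφ/2)+cosφ1·cosφ2·sin²(Δλ/2)=0.1763631191; c=2·atan2(√a, √(1-a))=0.866793877; dist=6371·c=5522.344 ≈ 5522.3 km; running total=42317.6 km
Leg 5 bearing: y=sinΔλ·cosφ2=-0.48717335, x=cosφ1·sinφ2-sinφ1·cosφ2·cosΔλ=0.58625831; θ=atan2(y, x)=-39.7262° <0 so +360° → 320.2738° ≈ 320.3°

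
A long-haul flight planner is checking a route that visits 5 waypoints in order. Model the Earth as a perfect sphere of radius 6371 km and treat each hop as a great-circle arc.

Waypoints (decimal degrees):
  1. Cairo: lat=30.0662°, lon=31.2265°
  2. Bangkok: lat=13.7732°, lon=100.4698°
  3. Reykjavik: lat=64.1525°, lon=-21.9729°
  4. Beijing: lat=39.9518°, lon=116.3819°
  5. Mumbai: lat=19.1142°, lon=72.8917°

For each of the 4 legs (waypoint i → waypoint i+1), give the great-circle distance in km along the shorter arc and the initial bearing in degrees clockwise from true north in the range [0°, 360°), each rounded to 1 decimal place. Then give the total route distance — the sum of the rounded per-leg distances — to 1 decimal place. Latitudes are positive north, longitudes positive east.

Leg 1: φ1=0.5247542, φ2=0.2403877, Δφ=-0.2843665, Δλ=1.2085236 rad; a=sin²(Δφ/2)+cosφ1·cosφ2·sin²(Δλ/2)=0.2914134106; c=2·atan2(√a, √(1-a))=1.140463642; dist=6371·c=7265.894 ≈ 7265.9 km; running total=7265.9 km
Leg 1 bearing: y=sinΔλ·cosφ2=0.90820585, x=cosφ1·sinφ2-sinφ1·cosφ2·cosΔλ=0.03359571; θ=atan2(y, x)=87.8815° ≈ 87.9°
Leg 2: φ1=0.2403877, φ2=1.1196723, Δφ=0.8792847, Δλ=-2.1370283 rad; a=sin²(Δφ/2)+cosφ1·cosφ2·sin²(Δλ/2)=0.5064481549; c=2·atan2(√a, √(1-a))=1.583692994; dist=6371·c=10089.708 ≈ 10089.7 km; running total=17355.6 km
Leg 2 bearing: y=sinΔλ·cosφ2=-0.36793364, x=cosφ1·sinφ2-sinφ1·cosφ2·cosΔλ=0.92976261; θ=atan2(y, x)=-21.5901° <0 so +360° → 338.4099° ≈ 338.4°
Leg 3: φ1=1.1196723, φ2=0.6972905, Δφ=-0.4223819, Δλ=2.4147468 rad; a=sin²(Δφ/2)+cosφ1·cosφ2·sin²(Δλ/2)=0.3359238761; c=2·atan2(√a, √(1-a))=1.236449488; dist=6371·c=7877.420 ≈ 7877.4 km; running total=25233.0 km
Leg 3 bearing: y=sinΔλ·cosφ2=0.50940789, x=cosφ1·sinφ2-sinφ1·cosφ2·cosΔλ=0.79549965; θ=atan2(y, x)=32.6340° ≈ 32.6°
Leg 4: φ1=0.6972905, φ2=0.3336057, Δφ=-0.3636847, Δλ=-0.7590472 rad; a=sin²(Δφ/2)+cosφ1·cosφ2·sin²(Δλ/2)=0.1321197537; c=2·atan2(√a, √(1-a))=0.744007404; dist=6371·c=4740.071 ≈ 4740.1 km; running total=29973.1 km
Leg 4 bearing: y=sinΔλ·cosφ2=-0.65028683, x=cosφ1·sinφ2-sinφ1·cosφ2·cosΔλ=-0.18916538; θ=atan2(y, x)=-106.2195° <0 so +360° → 253.7805° ≈ 253.8°

Leg 1: dist=7265.9 km, bearing=87.9°
Leg 2: dist=10089.7 km, bearing=338.4°
Leg 3: dist=7877.4 km, bearing=32.6°
Leg 4: dist=4740.1 km, bearing=253.8°
Total: 29973.1 km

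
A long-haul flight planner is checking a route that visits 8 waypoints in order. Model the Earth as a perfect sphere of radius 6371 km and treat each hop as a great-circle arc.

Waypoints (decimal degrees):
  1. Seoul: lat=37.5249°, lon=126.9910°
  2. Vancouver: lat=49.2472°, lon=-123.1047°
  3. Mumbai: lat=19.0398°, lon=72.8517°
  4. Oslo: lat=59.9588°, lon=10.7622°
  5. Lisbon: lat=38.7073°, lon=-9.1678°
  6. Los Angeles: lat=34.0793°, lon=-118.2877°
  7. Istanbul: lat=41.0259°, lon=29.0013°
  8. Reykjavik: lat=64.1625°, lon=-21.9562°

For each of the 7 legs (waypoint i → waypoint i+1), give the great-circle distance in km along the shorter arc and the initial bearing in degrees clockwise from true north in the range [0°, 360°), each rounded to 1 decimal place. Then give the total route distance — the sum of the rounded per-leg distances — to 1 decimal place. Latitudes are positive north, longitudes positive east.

Leg 1: dist=8165.2 km, bearing=39.8°
Leg 2: dist=12259.7 km, bearing=343.9°
Leg 3: dist=6642.8 km, bearing=329.2°
Leg 4: dist=2745.1 km, bearing=219.6°
Leg 5: dist=9121.0 km, bearing=307.8°
Leg 6: dist=11018.1 km, bearing=24.4°
Leg 7: dist=4122.2 km, bearing=325.8°
Total: 54074.1 km

Leg 1: φ1=0.6549331, φ2=0.8595258, Δφ=0.2045927, Δλ=-4.3649934 rad; a=sin²(Δφ/2)+cosφ1·cosφ2·sin²(Δλ/2)=0.3574208648; c=2·atan2(√a, √(1-a))=1.281624776; dist=6371·c=8165.231 ≈ 8165.2 km; running total=8165.2 km
Leg 1 bearing: y=sinΔλ·cosφ2=0.61380038, x=cosφ1·sinφ2-sinφ1·cosφ2·cosΔλ=0.73616157; θ=atan2(y, x)=39.8208° ≈ 39.8°
Leg 2: φ1=0.8595258, φ2=0.3323072, Δφ=-0.5272186, Δλ=3.4200844 rad; a=sin²(Δφ/2)+cosφ1·cosφ2·sin²(Δλ/2)=0.6730910235; c=2·atan2(√a, √(1-a))=1.924294773; dist=6371·c=12259.682 ≈ 12259.7 km; running total=20424.9 km
Leg 2 bearing: y=sinΔλ·cosφ2=-0.25986630, x=cosφ1·sinφ2-sinφ1·cosφ2·cosΔλ=0.90145854; θ=atan2(y, x)=-16.0809° <0 so +360° → 343.9191° ≈ 343.9°
Leg 3: φ1=0.3323072, φ2=1.0464785, Δφ=0.7141713, Δλ=-1.0836662 rad; a=sin²(Δφ/2)+cosφ1·cosφ2·sin²(Δλ/2)=0.2480405485; c=2·atan2(√a, √(1-a))=1.042666450; dist=6371·c=6642.828 ≈ 6642.8 km; running total=27067.7 km
Leg 3 bearing: y=sinΔλ·cosφ2=-0.44239012, x=cosφ1·sinφ2-sinφ1·cosφ2·cosΔλ=0.74186031; θ=atan2(y, x)=-30.8087° <0 so +360° → 329.1913° ≈ 329.2°
Leg 4: φ1=1.0464785, φ2=0.6755698, Δφ=-0.3709086, Δλ=-0.3478441 rad; a=sin²(Δφ/2)+cosφ1·cosφ2·sin²(Δλ/2)=0.0456992039; c=2·atan2(√a, √(1-a))=0.430872720; dist=6371·c=2745.090 ≈ 2745.1 km; running total=29812.8 km
Leg 4 bearing: y=sinΔλ·cosφ2=-0.26599959, x=cosφ1·sinφ2-sinφ1·cosφ2·cosΔλ=-0.32200522; θ=atan2(y, x)=-140.4408° <0 so +360° → 219.5592° ≈ 219.6°
Leg 5: φ1=0.6755698, φ2=0.5947960, Δφ=-0.0807738, Δλ=-1.9045015 rad; a=sin²(Δφ/2)+cosφ1·cosφ2·sin²(Δλ/2)=0.4306503039; c=2·atan2(√a, √(1-a))=1.431648335; dist=6371·c=9121.032 ≈ 9121.0 km; running total=38933.8 km
Leg 5 bearing: y=sinΔλ·cosφ2=-0.78257188, x=cosφ1·sinφ2-sinφ1·cosφ2·cosΔλ=0.60691328; θ=atan2(y, x)=-52.2051° <0 so +360° → 307.7949° ≈ 307.8°
Leg 6: φ1=0.5947960, φ2=0.7160370, Δφ=0.1212410, Δλ=2.5706780 rad; a=sin²(Δφ/2)+cosφ1·cosφ2·sin²(Δλ/2)=0.5789739661; c=2·atan2(√a, √(1-a))=1.729408479; dist=6371·c=11018.061 ≈ 11018.1 km; running total=49951.9 km
Leg 6 bearing: y=sinΔλ·cosφ2=0.40768616, x=cosφ1·sinφ2-sinφ1·cosφ2·cosΔλ=0.89935780; θ=atan2(y, x)=24.3852° ≈ 24.4°
Leg 7: φ1=0.7160370, φ2=1.1198469, Δφ=0.4038098, Δλ=-0.8893762 rad; a=sin²(Δφ/2)+cosφ1·cosφ2·sin²(Δλ/2)=0.1010575038; c=2·atan2(√a, √(1-a))=0.647017884; dist=6371·c=4122.151 ≈ 4122.2 km; running total=54074.1 km
Leg 7 bearing: y=sinΔλ·cosφ2=-0.33849242, x=cosφ1·sinφ2-sinφ1·cosφ2·cosΔλ=0.49880098; θ=atan2(y, x)=-34.1613° <0 so +360° → 325.8387° ≈ 325.8°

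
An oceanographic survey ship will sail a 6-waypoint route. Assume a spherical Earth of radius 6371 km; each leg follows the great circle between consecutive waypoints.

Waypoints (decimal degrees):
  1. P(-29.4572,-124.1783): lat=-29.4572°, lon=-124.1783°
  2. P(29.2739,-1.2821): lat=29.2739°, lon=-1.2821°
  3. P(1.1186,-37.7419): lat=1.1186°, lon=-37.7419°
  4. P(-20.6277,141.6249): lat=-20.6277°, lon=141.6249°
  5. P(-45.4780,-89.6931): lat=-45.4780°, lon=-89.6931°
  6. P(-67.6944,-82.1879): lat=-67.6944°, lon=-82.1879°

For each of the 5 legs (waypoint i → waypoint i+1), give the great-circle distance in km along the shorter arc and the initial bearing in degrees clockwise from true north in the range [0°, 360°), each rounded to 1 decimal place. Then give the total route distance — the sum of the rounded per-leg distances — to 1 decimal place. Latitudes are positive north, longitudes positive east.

Leg 1: φ1=-0.5141251, φ2=0.5109259, Δφ=1.0250511, Δλ=2.1449433 rad; a=sin²(Δφ/2)+cosφ1·cosφ2·sin²(Δλ/2)=0.8264910669; c=2·atan2(√a, √(1-a))=2.282311582; dist=6371·c=14540.607 ≈ 14540.6 km; running total=14540.6 km
Leg 1 bearing: y=sinΔλ·cosφ2=0.73242521, x=cosφ1·sinφ2-sinφ1·cosφ2·cosΔλ=0.19278913; θ=atan2(y, x)=75.2531° ≈ 75.3°
Leg 2: φ1=0.5109259, φ2=0.0195233, Δφ=-0.4914027, Δλ=-0.6363436 rad; a=sin²(Δφ/2)+cosφ1·cosφ2·sin²(Δλ/2)=0.1445129279; c=2·atan2(√a, √(1-a))=0.779913820; dist=6371·c=4968.831 ≈ 4968.8 km; running total=19509.4 km
Leg 2 bearing: y=sinΔλ·cosφ2=-0.59414539, x=cosφ1·sinφ2-sinφ1·cosφ2·cosΔλ=-0.37617420; θ=atan2(y, x)=-122.3393° <0 so +360° → 237.6607° ≈ 237.7°
Leg 3: φ1=0.0195233, φ2=-0.3600213, Δφ=-0.3795445, Δλ=3.1305412 rad; a=sin²(Δφ/2)+cosφ1·cosφ2·sin²(Δλ/2)=0.9712656609; c=2·atan2(√a, √(1-a))=2.800923564; dist=6371·c=17844.684 ≈ 17844.7 km; running total=37354.1 km
Leg 3 bearing: y=sinΔλ·cosφ2=0.01034270, x=cosφ1·sinφ2-sinφ1·cosφ2·cosΔλ=-0.33395769; θ=atan2(y, x)=178.2261° ≈ 178.2°
Leg 4: φ1=-0.3600213, φ2=-0.7937408, Δφ=-0.4337196, Δλ=-4.0372607 rad; a=sin²(Δφ/2)+cosφ1·cosφ2·sin²(Δλ/2)=0.5794813974; c=2·atan2(√a, √(1-a))=1.730436327; dist=6371·c=11024.610 ≈ 11024.6 km; running total=48378.7 km
Leg 4 bearing: y=sinΔλ·cosφ2=0.54736230, x=cosφ1·sinφ2-sinφ1·cosφ2·cosΔλ=-0.82166011; θ=atan2(y, x)=146.3298° ≈ 146.3°
Leg 5: φ1=-0.7937408, φ2=-1.1814902, Δφ=-0.3877493, Δλ=0.1309905 rad; a=sin²(Δφ/2)+cosφ1·cosφ2·sin²(Δλ/2)=0.0382587754; c=2·atan2(√a, √(1-a))=0.393735414; dist=6371·c=2508.488 ≈ 2508.5 km; running total=50887.2 km
Leg 5 bearing: y=sinΔλ·cosφ2=0.04957492, x=cosφ1·sinφ2-sinφ1·cosφ2·cosΔλ=-0.38042410; θ=atan2(y, x)=172.5753° ≈ 172.6°

Leg 1: dist=14540.6 km, bearing=75.3°
Leg 2: dist=4968.8 km, bearing=237.7°
Leg 3: dist=17844.7 km, bearing=178.2°
Leg 4: dist=11024.6 km, bearing=146.3°
Leg 5: dist=2508.5 km, bearing=172.6°
Total: 50887.2 km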